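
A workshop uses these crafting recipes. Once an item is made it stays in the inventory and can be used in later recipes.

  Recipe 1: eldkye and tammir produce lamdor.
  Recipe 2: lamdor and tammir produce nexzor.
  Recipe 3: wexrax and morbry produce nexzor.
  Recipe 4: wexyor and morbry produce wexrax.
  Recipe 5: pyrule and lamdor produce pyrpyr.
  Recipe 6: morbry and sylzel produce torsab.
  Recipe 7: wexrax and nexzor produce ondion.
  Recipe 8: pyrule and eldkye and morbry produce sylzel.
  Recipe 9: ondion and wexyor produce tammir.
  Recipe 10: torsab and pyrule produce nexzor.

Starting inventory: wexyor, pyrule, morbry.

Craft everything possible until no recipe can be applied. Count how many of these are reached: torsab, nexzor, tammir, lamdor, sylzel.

2

Using Recipe 4, wexyor and morbry make wexrax.
wexrax and morbry → nexzor (Recipe 3).
Using Recipe 7, wexrax and nexzor make ondion.
ondion and wexyor → tammir (Recipe 9).
torsab would need morbry and sylzel (Recipe 6), but sylzel is never obtained.
nexzor: reached.
tammir: reached.
lamdor would need eldkye and tammir (Recipe 1), but eldkye is never obtained.
sylzel would need pyrule, eldkye, and morbry (Recipe 8), but eldkye is never obtained.
Reached: nexzor and tammir — 2 of the 5.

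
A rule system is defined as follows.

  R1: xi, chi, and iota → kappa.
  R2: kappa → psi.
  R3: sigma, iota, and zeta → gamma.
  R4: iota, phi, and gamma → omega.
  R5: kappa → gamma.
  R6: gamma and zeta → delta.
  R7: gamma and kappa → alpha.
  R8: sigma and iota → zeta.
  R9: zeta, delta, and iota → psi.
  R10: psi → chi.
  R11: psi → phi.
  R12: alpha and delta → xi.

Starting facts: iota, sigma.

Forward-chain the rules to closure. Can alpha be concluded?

alpha would need gamma and kappa (R7), but kappa is never established.

No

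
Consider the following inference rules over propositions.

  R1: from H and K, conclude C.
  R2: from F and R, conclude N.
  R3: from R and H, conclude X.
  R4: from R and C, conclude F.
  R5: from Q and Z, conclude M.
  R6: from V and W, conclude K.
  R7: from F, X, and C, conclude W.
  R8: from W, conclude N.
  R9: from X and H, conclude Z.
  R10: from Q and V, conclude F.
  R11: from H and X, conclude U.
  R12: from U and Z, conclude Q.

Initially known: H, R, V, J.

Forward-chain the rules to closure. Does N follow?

R and H hold, so X follows (R3).
From X and H, R9 gives Z.
From H and X, R11 gives U.
From U and Z, R12 gives Q.
From Q and V, R10 gives F.
From F and R, R2 gives N.

Yes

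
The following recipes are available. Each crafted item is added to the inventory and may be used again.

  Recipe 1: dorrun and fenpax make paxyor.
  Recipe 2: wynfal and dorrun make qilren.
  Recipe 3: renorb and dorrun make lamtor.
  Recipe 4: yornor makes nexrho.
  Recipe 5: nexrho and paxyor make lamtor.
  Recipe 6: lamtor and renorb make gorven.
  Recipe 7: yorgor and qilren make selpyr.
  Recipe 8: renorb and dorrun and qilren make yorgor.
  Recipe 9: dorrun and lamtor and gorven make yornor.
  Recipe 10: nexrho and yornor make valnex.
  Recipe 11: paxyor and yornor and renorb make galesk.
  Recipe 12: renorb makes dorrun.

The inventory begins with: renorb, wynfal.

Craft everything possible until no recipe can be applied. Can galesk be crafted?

No

galesk would need paxyor, yornor, and renorb (Recipe 11), but paxyor is never obtained.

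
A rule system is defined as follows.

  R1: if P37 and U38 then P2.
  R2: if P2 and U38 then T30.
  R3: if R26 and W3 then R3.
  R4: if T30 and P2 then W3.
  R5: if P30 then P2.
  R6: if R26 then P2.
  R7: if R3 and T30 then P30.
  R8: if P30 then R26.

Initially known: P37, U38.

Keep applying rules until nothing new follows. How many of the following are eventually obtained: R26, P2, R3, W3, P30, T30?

P37 and U38 hold, so P2 follows (R1).
From P2 and U38, R2 gives T30.
T30 and P2 hold, so W3 follows (R4).
R26 would need P30 (R8), but P30 is never established.
P2: reached.
R3 would need R26 and W3 (R3), but R26 is never established.
W3: reached.
P30 would need R3 and T30 (R7), but R3 is never established.
T30: reached.
Reached: P2, W3, and T30 — 3 of the 6.

3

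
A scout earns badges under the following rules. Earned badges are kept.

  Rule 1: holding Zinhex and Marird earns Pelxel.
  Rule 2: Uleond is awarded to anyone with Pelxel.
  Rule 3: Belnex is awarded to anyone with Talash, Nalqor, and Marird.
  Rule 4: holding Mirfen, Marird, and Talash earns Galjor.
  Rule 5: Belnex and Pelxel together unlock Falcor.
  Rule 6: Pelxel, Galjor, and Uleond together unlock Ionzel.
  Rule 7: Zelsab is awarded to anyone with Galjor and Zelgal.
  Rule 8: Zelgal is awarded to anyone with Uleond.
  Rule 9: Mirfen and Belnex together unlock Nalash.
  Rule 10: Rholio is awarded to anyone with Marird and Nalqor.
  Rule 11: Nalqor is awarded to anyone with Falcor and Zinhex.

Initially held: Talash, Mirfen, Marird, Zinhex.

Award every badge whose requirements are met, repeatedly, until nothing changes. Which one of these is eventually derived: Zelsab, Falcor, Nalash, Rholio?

Zelsab

With Zinhex and Marird, Pelxel is earned (Rule 1).
With Mirfen, Marird, and Talash, Galjor is earned (Rule 4).
With Pelxel, Uleond is earned (Rule 2).
With Uleond, Zelgal is earned (Rule 8).
With Galjor and Zelgal, Zelsab is earned (Rule 7).
Falcor would need Belnex and Pelxel (Rule 5), but Belnex is never earned. Rholio would need Marird and Nalqor (Rule 10), but Nalqor is never earned. Nalash would need Mirfen and Belnex (Rule 9), but Belnex is never earned.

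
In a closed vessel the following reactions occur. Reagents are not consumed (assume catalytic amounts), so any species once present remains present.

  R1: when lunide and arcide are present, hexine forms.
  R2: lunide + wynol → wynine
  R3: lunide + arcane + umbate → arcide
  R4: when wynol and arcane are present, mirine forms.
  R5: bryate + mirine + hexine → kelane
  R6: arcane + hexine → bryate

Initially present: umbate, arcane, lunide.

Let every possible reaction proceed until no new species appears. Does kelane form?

kelane would need bryate, mirine, and hexine (R5), but mirine never forms.

No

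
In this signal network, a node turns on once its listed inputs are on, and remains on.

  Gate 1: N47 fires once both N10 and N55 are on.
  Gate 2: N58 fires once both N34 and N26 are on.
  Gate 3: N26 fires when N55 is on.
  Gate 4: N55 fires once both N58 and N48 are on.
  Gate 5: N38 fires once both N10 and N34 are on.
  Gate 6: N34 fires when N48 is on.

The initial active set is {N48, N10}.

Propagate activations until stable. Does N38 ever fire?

Gate 6: N48 on → N34 on.
Gate 5: N10 and N34 on → N38 on.

Yes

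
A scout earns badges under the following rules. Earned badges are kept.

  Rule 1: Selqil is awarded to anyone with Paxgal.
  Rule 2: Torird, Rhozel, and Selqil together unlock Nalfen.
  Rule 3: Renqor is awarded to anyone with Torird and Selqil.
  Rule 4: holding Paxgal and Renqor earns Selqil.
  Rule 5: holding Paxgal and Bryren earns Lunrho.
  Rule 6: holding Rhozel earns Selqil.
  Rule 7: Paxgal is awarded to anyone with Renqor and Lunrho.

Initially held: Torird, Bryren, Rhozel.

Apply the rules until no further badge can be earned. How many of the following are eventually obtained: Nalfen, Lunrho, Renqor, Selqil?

3

With Rhozel, Selqil is earned (Rule 6).
With Torird, Rhozel, and Selqil, Nalfen is earned (Rule 2).
With Torird and Selqil, Renqor is earned (Rule 3).
Nalfen: reached.
Lunrho would need Paxgal and Bryren (Rule 5), but Paxgal is never earned.
Renqor: reached.
Selqil: reached.
Reached: Nalfen, Renqor, and Selqil — 3 of the 4.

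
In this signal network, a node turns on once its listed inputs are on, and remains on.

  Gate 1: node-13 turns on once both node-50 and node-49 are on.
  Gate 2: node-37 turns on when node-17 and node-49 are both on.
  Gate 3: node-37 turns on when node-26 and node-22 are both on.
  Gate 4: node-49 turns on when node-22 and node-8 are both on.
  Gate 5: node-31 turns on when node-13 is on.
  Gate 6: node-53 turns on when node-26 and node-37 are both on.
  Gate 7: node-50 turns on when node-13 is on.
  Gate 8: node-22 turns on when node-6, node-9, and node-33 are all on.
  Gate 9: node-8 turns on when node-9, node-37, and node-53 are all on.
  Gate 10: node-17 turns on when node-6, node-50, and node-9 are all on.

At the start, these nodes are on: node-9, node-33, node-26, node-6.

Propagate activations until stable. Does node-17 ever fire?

No

node-17 would need node-6, node-50, and node-9 (Gate 10), but node-50 never turns on.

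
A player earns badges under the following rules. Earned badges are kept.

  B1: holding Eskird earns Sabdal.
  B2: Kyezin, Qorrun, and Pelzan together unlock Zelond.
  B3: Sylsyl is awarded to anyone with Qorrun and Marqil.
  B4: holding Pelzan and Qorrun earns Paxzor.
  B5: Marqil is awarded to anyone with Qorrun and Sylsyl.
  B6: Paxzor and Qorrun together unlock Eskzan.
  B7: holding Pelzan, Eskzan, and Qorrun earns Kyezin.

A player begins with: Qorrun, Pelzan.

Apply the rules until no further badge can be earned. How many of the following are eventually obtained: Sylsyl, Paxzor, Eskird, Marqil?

1

With Pelzan and Qorrun, Paxzor is earned (B4).
Sylsyl would need Qorrun and Marqil (B3), but Marqil is never earned.
Paxzor: reached.
No rule produces Eskird, and it is not given.
Marqil would need Qorrun and Sylsyl (B5), but Sylsyl is never earned.
Reached: Paxzor — 1 of the 4.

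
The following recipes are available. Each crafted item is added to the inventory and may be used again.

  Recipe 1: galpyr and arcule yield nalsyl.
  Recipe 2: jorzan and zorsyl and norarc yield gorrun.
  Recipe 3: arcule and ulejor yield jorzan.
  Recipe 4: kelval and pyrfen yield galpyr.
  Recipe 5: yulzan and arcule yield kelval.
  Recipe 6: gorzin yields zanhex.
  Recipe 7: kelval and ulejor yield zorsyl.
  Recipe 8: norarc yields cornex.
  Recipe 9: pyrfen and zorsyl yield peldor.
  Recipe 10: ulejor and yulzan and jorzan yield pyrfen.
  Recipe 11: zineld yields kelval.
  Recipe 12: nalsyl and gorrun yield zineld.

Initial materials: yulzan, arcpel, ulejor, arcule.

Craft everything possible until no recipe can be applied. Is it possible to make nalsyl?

Yes

Using Recipe 3, arcule and ulejor make jorzan.
yulzan and arcule → kelval (Recipe 5).
Using Recipe 10, ulejor, yulzan, and jorzan make pyrfen.
kelval and pyrfen → galpyr (Recipe 4).
Using Recipe 1, galpyr and arcule make nalsyl.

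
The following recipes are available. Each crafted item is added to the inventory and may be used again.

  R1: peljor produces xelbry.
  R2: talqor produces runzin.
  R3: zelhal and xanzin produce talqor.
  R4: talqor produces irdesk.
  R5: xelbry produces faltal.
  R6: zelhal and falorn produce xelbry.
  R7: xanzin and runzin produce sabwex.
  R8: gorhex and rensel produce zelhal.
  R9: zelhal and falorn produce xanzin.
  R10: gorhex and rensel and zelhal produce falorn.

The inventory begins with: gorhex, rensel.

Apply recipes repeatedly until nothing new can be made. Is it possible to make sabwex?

Using R8, gorhex and rensel make zelhal.
Using R10, gorhex, rensel, and zelhal make falorn.
zelhal and falorn → xanzin (R9).
Using R3, zelhal and xanzin make talqor.
Using R2, talqor makes runzin.
xanzin and runzin → sabwex (R7).

Yes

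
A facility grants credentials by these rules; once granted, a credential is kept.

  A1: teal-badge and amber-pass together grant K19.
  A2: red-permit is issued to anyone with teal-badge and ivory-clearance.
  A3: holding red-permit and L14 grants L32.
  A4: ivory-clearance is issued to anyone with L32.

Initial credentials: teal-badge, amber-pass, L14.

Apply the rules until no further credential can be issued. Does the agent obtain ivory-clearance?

ivory-clearance would need L32 (A4), but L32 is never granted.

No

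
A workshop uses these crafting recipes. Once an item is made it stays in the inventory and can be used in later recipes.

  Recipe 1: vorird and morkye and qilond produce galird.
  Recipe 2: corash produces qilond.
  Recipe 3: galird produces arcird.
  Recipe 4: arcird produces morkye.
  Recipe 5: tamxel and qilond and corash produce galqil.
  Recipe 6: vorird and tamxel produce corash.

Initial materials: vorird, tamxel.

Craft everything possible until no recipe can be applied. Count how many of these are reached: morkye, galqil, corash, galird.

2

Using Recipe 6, vorird and tamxel make corash.
corash → qilond (Recipe 2).
tamxel and qilond and corash → galqil (Recipe 5).
morkye would need arcird (Recipe 4), but arcird is never obtained.
galqil: reached.
corash: reached.
galird would need vorird, morkye, and qilond (Recipe 1), but morkye is never obtained.
Reached: galqil and corash — 2 of the 4.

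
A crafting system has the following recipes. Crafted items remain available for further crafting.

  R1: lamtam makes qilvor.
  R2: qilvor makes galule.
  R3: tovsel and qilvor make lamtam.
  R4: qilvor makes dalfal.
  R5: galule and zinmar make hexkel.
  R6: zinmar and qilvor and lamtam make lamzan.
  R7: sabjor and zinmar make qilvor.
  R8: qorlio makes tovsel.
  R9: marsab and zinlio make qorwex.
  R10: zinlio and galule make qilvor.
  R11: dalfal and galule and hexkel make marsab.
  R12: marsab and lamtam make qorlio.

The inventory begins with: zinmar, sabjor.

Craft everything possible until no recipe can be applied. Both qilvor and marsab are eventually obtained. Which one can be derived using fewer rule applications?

qilvor: sabjor and zinmar → qilvor (R7). [1 rule application]
marsab: sabjor and zinmar → qilvor (R7). qilvor → dalfal (R4). qilvor → galule (R2). Using R5, galule and zinmar make hexkel. Using R11, dalfal, galule, and hexkel make marsab. [5 rule applications]
qilvor needs fewer.

qilvor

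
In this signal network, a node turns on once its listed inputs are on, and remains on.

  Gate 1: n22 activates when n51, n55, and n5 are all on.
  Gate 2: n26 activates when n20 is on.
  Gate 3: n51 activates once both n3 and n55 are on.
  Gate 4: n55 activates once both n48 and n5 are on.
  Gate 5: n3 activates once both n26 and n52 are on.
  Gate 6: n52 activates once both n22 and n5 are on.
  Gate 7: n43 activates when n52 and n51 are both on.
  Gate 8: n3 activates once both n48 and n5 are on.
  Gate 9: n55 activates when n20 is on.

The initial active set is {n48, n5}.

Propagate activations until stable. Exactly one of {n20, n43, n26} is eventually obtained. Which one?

n43

n48 and n5 are on, so n55 activates (Gate 4).
Gate 8: n48 and n5 on → n3 on.
n3 and n55 are on, so n51 activates (Gate 3).
n51, n55, and n5 are on, so n22 activates (Gate 1).
n22 and n5 are on, so n52 activates (Gate 6).
Gate 7: n52 and n51 on → n43 on.
n26 would need n20 (Gate 2), but n20 never turns on. No rule produces n20, and it is not given.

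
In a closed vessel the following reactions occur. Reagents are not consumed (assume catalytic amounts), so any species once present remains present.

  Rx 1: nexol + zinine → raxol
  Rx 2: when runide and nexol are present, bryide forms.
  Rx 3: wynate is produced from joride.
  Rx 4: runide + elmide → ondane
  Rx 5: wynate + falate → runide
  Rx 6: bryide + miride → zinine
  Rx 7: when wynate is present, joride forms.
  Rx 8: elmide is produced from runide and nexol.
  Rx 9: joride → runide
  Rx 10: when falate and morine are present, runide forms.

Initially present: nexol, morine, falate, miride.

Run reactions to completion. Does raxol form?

falate and morine present → runide forms (Rx 10).
runide and nexol present → bryide forms (Rx 2).
bryide and miride present → zinine forms (Rx 6).
nexol and zinine present → raxol forms (Rx 1).

Yes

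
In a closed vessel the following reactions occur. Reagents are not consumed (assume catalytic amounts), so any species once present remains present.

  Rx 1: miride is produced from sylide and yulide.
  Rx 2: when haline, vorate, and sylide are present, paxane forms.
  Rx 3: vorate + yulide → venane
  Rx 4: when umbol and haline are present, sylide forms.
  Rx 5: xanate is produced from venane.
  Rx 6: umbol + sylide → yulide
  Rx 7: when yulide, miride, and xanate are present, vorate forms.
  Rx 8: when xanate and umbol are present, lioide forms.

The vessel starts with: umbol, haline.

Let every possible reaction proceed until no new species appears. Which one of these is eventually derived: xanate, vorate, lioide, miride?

miride

umbol and haline present → sylide forms (Rx 4).
umbol and sylide present → yulide forms (Rx 6).
sylide and yulide present → miride forms (Rx 1).
vorate would need yulide, miride, and xanate (Rx 7), but xanate never forms. xanate would need venane (Rx 5), but venane never forms. lioide would need xanate and umbol (Rx 8), but xanate never forms.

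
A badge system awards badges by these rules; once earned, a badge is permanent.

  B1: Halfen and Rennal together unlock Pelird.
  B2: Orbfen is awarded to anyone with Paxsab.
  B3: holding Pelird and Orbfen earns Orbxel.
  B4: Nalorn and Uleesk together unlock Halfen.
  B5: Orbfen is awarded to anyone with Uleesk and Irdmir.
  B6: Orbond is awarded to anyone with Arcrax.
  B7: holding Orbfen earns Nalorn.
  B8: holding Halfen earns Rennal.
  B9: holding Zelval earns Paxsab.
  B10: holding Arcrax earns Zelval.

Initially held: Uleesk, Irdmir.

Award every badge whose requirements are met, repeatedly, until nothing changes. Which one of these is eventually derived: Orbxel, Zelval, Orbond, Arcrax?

With Uleesk and Irdmir, Orbfen is earned (B5).
With Orbfen, Nalorn is earned (B7).
With Nalorn and Uleesk, Halfen is earned (B4).
With Halfen, Rennal is earned (B8).
With Halfen and Rennal, Pelird is earned (B1).
With Pelird and Orbfen, Orbxel is earned (B3).
Orbond would need Arcrax (B6), but Arcrax is never earned. No rule produces Arcrax, and it is not given. Zelval would need Arcrax (B10), but Arcrax is never earned.

Orbxel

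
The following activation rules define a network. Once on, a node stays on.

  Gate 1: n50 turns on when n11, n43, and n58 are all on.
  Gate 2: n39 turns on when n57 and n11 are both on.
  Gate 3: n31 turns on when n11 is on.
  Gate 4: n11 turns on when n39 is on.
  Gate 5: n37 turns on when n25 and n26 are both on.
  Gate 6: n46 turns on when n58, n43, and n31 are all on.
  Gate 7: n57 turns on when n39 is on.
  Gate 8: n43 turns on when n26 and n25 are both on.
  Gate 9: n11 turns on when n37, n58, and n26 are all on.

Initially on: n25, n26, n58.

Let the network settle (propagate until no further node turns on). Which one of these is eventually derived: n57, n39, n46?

Gate 8: n26 and n25 on → n43 on.
n25 and n26 are on, so n37 turns on (Gate 5).
Gate 9: n37, n58, and n26 on → n11 on.
Gate 3: n11 on → n31 on.
n58, n43, and n31 are on, so n46 turns on (Gate 6).
n57 would need n39 (Gate 7), but n39 never turns on. n39 would need n57 and n11 (Gate 2), but n57 never turns on.

n46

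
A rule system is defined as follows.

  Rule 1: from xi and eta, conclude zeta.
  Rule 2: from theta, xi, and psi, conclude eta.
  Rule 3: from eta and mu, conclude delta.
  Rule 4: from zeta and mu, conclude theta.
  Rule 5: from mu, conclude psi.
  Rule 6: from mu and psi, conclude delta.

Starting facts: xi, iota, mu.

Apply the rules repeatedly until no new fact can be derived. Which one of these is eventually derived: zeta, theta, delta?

delta

From mu, Rule 5 gives psi.
From mu and psi, Rule 6 gives delta.
theta would need zeta and mu (Rule 4), but zeta is never established. zeta would need xi and eta (Rule 1), but eta is never established.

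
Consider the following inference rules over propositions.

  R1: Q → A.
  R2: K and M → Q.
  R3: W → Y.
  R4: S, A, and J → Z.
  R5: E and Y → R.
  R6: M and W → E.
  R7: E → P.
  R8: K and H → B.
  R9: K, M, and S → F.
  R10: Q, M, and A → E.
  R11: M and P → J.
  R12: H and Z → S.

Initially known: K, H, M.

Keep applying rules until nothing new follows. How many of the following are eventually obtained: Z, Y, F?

Z would need S, A, and J (R4), but S is never established.
Y would need W (R3), but W is never established.
F would need K, M, and S (R9), but S is never established.
None of the 3 are reached.

0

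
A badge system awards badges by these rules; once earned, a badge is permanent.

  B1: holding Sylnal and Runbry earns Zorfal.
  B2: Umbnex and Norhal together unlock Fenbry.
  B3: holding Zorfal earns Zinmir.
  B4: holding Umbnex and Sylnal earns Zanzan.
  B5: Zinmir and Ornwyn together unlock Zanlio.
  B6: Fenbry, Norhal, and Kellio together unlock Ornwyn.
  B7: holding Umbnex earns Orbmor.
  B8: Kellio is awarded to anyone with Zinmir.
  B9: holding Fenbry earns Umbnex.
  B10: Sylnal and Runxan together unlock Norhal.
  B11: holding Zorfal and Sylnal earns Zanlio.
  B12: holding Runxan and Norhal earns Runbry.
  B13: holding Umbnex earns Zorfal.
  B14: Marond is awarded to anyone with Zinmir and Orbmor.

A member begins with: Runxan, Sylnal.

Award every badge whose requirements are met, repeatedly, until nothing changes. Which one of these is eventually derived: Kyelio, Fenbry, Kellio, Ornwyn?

With Sylnal and Runxan, Norhal is earned (B10).
With Runxan and Norhal, Runbry is earned (B12).
With Sylnal and Runbry, Zorfal is earned (B1).
With Zorfal, Zinmir is earned (B3).
With Zinmir, Kellio is earned (B8).
No rule produces Kyelio, and it is not given. Ornwyn would need Fenbry, Norhal, and Kellio (B6), but Fenbry is never earned. Fenbry would need Umbnex and Norhal (B2), but Umbnex is never earned.

Kellio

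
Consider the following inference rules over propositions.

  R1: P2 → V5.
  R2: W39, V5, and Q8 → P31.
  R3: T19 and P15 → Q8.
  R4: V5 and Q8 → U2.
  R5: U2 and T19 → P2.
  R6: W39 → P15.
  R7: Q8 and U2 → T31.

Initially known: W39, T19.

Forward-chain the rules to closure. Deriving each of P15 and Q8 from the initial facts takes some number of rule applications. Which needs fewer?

P15: W39 holds, so P15 follows (R6). [1 rule application]
Q8: From W39, R6 gives P15. From T19 and P15, R3 gives Q8. [2 rule applications]
P15 needs fewer.

P15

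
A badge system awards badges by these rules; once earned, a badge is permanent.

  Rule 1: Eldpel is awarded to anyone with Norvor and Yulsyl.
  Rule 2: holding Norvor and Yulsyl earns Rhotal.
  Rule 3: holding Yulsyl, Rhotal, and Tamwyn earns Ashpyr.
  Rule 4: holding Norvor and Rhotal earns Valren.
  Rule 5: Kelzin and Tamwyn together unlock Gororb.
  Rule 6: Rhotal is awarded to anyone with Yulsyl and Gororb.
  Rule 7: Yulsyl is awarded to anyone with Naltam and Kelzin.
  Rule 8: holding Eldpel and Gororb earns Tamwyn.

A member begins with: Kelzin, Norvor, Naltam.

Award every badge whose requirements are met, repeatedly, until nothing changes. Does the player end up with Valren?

With Naltam and Kelzin, Yulsyl is earned (Rule 7).
With Norvor and Yulsyl, Rhotal is earned (Rule 2).
With Norvor and Rhotal, Valren is earned (Rule 4).

Yes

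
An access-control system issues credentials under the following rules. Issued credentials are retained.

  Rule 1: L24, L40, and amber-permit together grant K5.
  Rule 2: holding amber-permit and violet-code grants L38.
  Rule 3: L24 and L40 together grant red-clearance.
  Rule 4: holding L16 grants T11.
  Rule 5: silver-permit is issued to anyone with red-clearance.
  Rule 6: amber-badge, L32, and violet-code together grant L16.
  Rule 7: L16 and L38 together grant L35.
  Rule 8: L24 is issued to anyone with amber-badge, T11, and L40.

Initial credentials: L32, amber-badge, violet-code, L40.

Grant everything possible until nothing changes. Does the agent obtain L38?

No

L38 would need amber-permit and violet-code (Rule 2), but amber-permit is never granted.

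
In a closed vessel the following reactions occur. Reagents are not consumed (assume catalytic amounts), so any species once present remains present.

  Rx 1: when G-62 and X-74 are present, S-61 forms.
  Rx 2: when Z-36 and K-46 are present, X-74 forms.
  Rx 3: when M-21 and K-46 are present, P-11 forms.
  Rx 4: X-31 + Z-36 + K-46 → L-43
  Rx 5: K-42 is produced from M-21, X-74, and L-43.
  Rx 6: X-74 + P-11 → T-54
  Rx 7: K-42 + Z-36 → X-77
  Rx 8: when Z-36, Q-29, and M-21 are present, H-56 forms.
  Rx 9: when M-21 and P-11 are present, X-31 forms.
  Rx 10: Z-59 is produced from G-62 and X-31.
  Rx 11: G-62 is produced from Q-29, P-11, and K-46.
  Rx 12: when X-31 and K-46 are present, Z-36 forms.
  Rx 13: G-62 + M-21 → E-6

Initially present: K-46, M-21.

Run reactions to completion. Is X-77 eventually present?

M-21 and K-46 present → P-11 forms (Rx 3).
M-21 and P-11 present → X-31 forms (Rx 9).
X-31 and K-46 present → Z-36 forms (Rx 12).
Z-36 and K-46 present → X-74 forms (Rx 2).
X-31, Z-36, and K-46 present → L-43 forms (Rx 4).
M-21, X-74, and L-43 present → K-42 forms (Rx 5).
K-42 and Z-36 present → X-77 forms (Rx 7).

Yes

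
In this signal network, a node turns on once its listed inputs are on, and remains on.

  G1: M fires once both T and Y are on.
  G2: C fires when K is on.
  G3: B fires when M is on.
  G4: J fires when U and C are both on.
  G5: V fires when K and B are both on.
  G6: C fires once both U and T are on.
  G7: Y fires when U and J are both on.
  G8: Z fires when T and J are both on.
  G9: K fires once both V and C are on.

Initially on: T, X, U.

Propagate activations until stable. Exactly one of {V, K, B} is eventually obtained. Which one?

B

U and T are on, so C fires (G6).
U and C are on, so J fires (G4).
U and J are on, so Y fires (G7).
T and Y are on, so M fires (G1).
M is on, so B fires (G3).
V would need K and B (G5), but K never turns on. K would need V and C (G9), but V never turns on.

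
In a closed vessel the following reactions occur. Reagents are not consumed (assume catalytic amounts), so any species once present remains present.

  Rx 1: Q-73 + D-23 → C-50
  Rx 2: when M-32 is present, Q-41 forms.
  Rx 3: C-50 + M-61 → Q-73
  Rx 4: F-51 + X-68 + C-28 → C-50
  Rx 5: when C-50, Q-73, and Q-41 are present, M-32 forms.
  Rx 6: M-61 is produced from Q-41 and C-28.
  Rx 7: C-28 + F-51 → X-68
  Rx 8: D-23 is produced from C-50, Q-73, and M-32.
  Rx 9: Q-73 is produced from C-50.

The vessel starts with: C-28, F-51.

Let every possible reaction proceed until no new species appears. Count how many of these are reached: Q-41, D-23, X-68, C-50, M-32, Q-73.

C-28 and F-51 present → X-68 forms (Rx 7).
F-51, X-68, and C-28 present → C-50 forms (Rx 4).
C-50 present → Q-73 forms (Rx 9).
Q-41 would need M-32 (Rx 2), but M-32 never forms.
D-23 would need C-50, Q-73, and M-32 (Rx 8), but M-32 never forms.
X-68: reached.
C-50: reached.
M-32 would need C-50, Q-73, and Q-41 (Rx 5), but Q-41 never forms.
Q-73: reached.
Reached: X-68, C-50, and Q-73 — 3 of the 6.

3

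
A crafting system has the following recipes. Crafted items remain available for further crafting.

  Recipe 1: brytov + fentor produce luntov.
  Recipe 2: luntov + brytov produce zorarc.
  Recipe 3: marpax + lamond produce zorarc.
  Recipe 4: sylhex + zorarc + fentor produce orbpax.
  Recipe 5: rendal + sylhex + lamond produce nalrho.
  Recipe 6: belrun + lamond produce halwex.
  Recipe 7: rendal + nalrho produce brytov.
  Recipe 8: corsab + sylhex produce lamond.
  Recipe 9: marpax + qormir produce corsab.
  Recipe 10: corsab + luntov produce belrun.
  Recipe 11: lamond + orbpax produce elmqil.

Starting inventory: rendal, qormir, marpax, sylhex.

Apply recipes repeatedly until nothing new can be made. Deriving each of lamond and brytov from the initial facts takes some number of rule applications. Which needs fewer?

lamond: Using Recipe 9, marpax and qormir make corsab. Using Recipe 8, corsab and sylhex make lamond. [2 rule applications]
brytov: marpax + qormir → corsab (Recipe 9). Using Recipe 8, corsab and sylhex make lamond. Using Recipe 5, rendal, sylhex, and lamond make nalrho. rendal + nalrho → brytov (Recipe 7). [4 rule applications]
lamond needs fewer.

lamond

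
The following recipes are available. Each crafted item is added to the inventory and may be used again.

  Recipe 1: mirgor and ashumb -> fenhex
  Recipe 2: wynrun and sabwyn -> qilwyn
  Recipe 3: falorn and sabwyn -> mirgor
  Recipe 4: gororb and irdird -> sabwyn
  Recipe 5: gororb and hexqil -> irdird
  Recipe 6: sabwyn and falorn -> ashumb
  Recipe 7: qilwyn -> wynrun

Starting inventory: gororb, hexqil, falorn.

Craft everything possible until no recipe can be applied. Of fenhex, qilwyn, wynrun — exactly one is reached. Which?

fenhex

gororb and hexqil -> irdird (Recipe 5).
gororb and irdird -> sabwyn (Recipe 4).
sabwyn and falorn -> ashumb (Recipe 6).
falorn and sabwyn -> mirgor (Recipe 3).
mirgor and ashumb -> fenhex (Recipe 1).
wynrun would need qilwyn (Recipe 7), but qilwyn is never obtained. qilwyn would need wynrun and sabwyn (Recipe 2), but wynrun is never obtained.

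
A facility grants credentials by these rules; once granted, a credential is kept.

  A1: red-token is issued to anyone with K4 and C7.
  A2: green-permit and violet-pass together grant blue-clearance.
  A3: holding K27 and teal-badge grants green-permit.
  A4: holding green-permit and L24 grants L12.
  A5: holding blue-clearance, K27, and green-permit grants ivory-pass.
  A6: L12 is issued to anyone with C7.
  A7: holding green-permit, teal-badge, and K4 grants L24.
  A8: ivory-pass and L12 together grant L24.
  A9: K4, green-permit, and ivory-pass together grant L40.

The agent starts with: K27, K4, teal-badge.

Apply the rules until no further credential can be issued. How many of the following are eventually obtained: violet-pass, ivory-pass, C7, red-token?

0

No rule produces violet-pass, and it is not given.
ivory-pass would need blue-clearance, K27, and green-permit (A5), but blue-clearance is never granted.
No rule produces C7, and it is not given.
red-token would need K4 and C7 (A1), but C7 is never granted.
None of the 4 are reached.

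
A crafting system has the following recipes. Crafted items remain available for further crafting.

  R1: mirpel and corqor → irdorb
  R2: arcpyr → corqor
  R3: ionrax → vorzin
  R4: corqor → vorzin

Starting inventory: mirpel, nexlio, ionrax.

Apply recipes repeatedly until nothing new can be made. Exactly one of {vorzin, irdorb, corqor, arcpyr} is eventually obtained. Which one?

Using R3, ionrax makes vorzin.
irdorb would need mirpel and corqor (R1), but corqor is never obtained. No rule produces arcpyr, and it is not given. corqor would need arcpyr (R2), but arcpyr is never obtained.

vorzin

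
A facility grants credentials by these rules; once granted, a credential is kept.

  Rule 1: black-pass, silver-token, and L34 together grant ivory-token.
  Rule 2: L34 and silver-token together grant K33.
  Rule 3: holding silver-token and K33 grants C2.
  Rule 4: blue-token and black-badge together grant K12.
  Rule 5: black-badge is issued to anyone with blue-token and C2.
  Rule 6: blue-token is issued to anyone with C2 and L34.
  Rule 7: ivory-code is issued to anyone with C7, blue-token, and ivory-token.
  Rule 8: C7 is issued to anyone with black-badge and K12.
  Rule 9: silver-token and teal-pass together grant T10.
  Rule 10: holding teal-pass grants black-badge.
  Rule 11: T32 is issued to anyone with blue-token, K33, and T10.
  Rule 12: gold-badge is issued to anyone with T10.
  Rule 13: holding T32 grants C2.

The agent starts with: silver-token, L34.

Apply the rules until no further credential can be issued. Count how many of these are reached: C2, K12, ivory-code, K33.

Holding L34 and silver-token grants K33 (Rule 2).
Holding silver-token and K33 grants C2 (Rule 3).
Holding C2 and L34 grants blue-token (Rule 6).
Holding blue-token and C2 grants black-badge (Rule 5).
Holding blue-token and black-badge grants K12 (Rule 4).
C2: reached.
K12: reached.
ivory-code would need C7, blue-token, and ivory-token (Rule 7), but ivory-token is never granted.
K33: reached.
Reached: C2, K12, and K33 — 3 of the 4.

3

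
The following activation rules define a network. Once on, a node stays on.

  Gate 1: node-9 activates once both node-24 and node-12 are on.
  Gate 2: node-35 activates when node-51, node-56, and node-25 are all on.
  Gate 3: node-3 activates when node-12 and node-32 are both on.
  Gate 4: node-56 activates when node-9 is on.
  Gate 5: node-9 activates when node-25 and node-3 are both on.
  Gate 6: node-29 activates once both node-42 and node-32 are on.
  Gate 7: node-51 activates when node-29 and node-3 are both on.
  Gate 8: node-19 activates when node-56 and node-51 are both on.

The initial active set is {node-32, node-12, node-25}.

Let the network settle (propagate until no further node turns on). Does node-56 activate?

Yes

Gate 3: node-12 and node-32 on → node-3 on.
node-25 and node-3 are on, so node-9 activates (Gate 5).
node-9 is on, so node-56 activates (Gate 4).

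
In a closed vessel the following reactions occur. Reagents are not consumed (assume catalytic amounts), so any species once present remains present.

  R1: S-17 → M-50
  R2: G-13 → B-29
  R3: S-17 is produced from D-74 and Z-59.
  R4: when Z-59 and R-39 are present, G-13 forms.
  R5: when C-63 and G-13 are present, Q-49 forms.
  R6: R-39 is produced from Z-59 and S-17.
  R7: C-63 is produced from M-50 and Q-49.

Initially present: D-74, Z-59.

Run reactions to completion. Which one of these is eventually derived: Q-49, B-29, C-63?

B-29

D-74 and Z-59 present → S-17 forms (R3).
Z-59 and S-17 present → R-39 forms (R6).
Z-59 and R-39 present → G-13 forms (R4).
G-13 present → B-29 forms (R2).
C-63 would need M-50 and Q-49 (R7), but Q-49 never forms. Q-49 would need C-63 and G-13 (R5), but C-63 never forms.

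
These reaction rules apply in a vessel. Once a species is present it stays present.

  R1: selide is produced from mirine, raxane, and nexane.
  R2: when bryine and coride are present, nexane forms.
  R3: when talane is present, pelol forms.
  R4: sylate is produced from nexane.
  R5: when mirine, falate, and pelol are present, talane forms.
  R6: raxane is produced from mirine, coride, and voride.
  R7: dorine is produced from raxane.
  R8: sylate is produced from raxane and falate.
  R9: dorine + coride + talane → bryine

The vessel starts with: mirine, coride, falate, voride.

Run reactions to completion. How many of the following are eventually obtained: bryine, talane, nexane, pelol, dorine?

mirine, coride, and voride present → raxane forms (R6).
raxane present → dorine forms (R7).
bryine would need dorine, coride, and talane (R9), but talane never forms.
talane would need mirine, falate, and pelol (R5), but pelol never forms.
nexane would need bryine and coride (R2), but bryine never forms.
pelol would need talane (R3), but talane never forms.
dorine: reached.
Reached: dorine — 1 of the 5.

1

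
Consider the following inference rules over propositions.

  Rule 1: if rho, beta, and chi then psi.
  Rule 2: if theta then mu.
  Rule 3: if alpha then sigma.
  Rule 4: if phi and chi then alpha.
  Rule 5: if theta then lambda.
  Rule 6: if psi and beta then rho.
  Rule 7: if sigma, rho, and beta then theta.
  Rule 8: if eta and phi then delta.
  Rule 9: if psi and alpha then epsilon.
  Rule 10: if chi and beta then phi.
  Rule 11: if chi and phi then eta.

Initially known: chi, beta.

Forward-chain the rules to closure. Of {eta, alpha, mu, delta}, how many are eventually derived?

3

chi and beta hold, so phi follows (Rule 10).
From chi and phi, Rule 11 gives eta.
phi and chi hold, so alpha follows (Rule 4).
eta and phi hold, so delta follows (Rule 8).
eta: reached.
alpha: reached.
mu would need theta (Rule 2), but theta is never established.
delta: reached.
Reached: eta, alpha, and delta — 3 of the 4.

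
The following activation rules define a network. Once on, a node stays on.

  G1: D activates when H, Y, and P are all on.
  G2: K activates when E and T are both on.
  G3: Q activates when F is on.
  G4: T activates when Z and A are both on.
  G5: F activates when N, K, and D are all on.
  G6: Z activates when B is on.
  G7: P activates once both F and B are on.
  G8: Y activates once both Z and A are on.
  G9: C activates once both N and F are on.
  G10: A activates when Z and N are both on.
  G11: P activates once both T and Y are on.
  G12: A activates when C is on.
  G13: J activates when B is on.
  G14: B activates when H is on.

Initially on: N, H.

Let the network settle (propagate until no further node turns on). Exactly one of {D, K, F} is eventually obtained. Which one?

D

G14: H on → B on.
G6: B on → Z on.
G10: Z and N on → A on.
G8: Z and A on → Y on.
Z and A are on, so T activates (G4).
G11: T and Y on → P on.
H, Y, and P are on, so D activates (G1).
F would need N, K, and D (G5), but K never turns on. K would need E and T (G2), but E never turns on.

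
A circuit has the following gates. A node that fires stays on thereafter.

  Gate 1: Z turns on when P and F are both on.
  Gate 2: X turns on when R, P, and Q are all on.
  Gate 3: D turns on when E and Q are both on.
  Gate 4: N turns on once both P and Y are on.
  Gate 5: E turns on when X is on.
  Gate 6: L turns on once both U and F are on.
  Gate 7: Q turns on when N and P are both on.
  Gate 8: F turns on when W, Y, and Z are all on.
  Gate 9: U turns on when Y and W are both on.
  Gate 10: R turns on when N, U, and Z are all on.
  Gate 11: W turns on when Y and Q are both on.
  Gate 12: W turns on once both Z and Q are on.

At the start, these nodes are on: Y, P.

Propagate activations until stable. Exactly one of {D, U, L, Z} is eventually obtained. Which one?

P and Y are on, so N turns on (Gate 4).
Gate 7: N and P on → Q on.
Y and Q are on, so W turns on (Gate 11).
Y and W are on, so U turns on (Gate 9).
Z would need P and F (Gate 1), but F never turns on. L would need U and F (Gate 6), but F never turns on. D would need E and Q (Gate 3), but E never turns on.

U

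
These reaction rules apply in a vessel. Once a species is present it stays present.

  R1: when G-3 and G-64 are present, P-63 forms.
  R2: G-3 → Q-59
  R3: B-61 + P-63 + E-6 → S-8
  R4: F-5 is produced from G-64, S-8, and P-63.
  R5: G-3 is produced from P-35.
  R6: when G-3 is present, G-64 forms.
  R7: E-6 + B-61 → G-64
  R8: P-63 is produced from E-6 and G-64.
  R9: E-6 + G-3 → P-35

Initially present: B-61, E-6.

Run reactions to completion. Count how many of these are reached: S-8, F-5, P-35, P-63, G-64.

4

E-6 and B-61 present → G-64 forms (R7).
E-6 and G-64 present → P-63 forms (R8).
B-61, P-63, and E-6 present → S-8 forms (R3).
G-64, S-8, and P-63 present → F-5 forms (R4).
S-8: reached.
F-5: reached.
P-35 would need E-6 and G-3 (R9), but G-3 never forms.
P-63: reached.
G-64: reached.
Reached: S-8, F-5, P-63, and G-64 — 4 of the 5.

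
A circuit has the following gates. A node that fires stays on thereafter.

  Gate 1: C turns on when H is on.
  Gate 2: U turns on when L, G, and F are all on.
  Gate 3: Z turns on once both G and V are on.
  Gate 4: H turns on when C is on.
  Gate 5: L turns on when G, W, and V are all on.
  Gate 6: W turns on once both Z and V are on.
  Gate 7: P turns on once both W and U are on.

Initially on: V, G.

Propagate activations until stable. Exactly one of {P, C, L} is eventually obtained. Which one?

L

G and V are on, so Z turns on (Gate 3).
Gate 6: Z and V on → W on.
Gate 5: G, W, and V on → L on.
P would need W and U (Gate 7), but U never turns on. C would need H (Gate 1), but H never turns on.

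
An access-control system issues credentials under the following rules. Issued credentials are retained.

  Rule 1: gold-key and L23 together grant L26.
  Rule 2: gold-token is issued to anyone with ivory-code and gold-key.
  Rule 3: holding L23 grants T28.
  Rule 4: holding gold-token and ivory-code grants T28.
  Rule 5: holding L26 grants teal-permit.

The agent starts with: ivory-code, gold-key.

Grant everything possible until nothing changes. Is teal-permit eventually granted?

No

teal-permit would need L26 (Rule 5), but L26 is never granted.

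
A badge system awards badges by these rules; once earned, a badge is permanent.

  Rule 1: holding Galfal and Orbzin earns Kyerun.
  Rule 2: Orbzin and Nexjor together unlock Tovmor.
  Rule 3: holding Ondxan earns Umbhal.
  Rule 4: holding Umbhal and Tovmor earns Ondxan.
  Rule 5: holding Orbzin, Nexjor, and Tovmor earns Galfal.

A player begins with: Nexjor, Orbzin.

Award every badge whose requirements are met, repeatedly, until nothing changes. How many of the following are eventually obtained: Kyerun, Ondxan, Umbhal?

With Orbzin and Nexjor, Tovmor is earned (Rule 2).
With Orbzin, Nexjor, and Tovmor, Galfal is earned (Rule 5).
With Galfal and Orbzin, Kyerun is earned (Rule 1).
Kyerun: reached.
Ondxan would need Umbhal and Tovmor (Rule 4), but Umbhal is never earned.
Umbhal would need Ondxan (Rule 3), but Ondxan is never earned.
Reached: Kyerun — 1 of the 3.

1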